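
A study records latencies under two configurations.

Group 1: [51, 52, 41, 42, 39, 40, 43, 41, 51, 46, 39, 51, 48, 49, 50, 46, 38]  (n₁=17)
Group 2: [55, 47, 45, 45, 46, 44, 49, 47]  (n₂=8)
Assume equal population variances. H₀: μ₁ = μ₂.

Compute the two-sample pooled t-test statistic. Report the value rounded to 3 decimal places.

test statistic = -1.083

x̄₁=45.118, s₁=4.999, n₁=17
x̄₂=47.250, s₂=3.495, n₂=8
s_p² = [16·4.999² + 7·3.495²]/23 = 21.0985
SE = √(s_p²·(1/17+1/8)) = 1.9694
t = (45.118−47.250)/1.9694 = -1.0828
df = 23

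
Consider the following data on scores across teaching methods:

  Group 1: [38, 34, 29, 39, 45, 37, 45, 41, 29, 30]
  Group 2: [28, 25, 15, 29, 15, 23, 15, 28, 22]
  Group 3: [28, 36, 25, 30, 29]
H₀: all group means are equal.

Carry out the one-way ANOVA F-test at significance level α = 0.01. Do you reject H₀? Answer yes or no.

Group means [36.70, 22.22, 29.60], grand mean 29.792
SSB = Σnᵢ(x̄ᵢ−x̄)² = 993.103; SSW = ΣΣ(x−x̄ᵢ)² = 676.856
MSB = 993.103/2 = 496.5514; MSW = 676.856/21 = 32.2312
F = MSB/MSW = 15.4059
df = (2, 21)
p-value (upper-tail) = 0.00008
At α=0.01: p < α → reject H₀

reject H₀: yes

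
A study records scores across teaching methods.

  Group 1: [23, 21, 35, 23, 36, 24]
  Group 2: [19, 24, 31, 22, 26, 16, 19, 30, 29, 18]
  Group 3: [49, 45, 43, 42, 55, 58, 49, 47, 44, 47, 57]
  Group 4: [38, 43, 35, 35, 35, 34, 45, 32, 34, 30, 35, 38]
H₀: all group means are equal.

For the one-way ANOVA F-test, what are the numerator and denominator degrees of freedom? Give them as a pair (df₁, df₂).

degrees of freedom = [3, 35]

k = 4 groups, N = 39 total
df = (k−1, N−k) = (4−1, 39−4) = (3, 35)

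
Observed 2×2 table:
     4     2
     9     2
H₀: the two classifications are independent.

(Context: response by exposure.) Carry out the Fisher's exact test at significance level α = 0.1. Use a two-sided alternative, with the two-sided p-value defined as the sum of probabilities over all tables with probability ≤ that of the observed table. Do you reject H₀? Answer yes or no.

reject H₀: no

Margins: r₁=6, r₂=11, c₁=13, c₂=4, n=17
p_obs = C(6,4)·C(11,9)/C(17,13); sum pmf over tables with pmf ≤ p_obs
p-value (two-sided) = 0.58403
At α=0.1: p ≥ α → fail to reject H₀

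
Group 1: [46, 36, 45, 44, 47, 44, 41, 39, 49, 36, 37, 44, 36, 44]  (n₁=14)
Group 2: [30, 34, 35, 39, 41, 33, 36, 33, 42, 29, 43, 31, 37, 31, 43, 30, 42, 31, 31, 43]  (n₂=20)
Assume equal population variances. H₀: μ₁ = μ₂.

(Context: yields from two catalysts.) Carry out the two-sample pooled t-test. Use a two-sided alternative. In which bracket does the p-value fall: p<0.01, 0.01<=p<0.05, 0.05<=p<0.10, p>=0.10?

p-value bracket: p<0.01

x̄₁=42.000, s₁=4.455, n₁=14
x̄₂=35.700, s₂=5.110, n₂=20
s_p² = [13·4.455² + 19·5.110²]/32 = 23.5688
SE = √(s_p²·(1/14+1/20)) = 1.6917
t = (42.000−35.700)/1.6917 = 3.7240
df = 32
p-value (two-sided) = 0.00076
→ bracket: p<0.01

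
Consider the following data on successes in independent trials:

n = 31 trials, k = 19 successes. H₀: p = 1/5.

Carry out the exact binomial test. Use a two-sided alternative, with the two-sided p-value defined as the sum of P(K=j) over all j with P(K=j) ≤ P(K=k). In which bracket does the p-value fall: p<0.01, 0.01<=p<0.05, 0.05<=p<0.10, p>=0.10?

p-value bracket: p<0.01

Exact binomial: n=31, k=19, p₀=1/5=0.2000
P(X=j) = C(n,j)·p₀^j·(1−p₀)^(n−j); p = Σ P(X=j) over j with P(X=j) ≤ P(X=19)
p-value (two-sided) = 0.00000
→ bracket: p<0.01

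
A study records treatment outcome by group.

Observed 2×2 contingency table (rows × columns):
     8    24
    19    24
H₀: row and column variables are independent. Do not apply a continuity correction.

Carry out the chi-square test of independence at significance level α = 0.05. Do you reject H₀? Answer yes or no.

reject H₀: no

Row totals [32, 43], col totals [27, 48], n=75
χ² = (8−11.52)²/11.52 + (24−20.48)²/20.48 + (19−15.48)²/15.48 + (24−27.52)²/27.52 = 2.9312
df = 1
p-value (upper-tail) = 0.08688
At α=0.05: p ≥ α → fail to reject H₀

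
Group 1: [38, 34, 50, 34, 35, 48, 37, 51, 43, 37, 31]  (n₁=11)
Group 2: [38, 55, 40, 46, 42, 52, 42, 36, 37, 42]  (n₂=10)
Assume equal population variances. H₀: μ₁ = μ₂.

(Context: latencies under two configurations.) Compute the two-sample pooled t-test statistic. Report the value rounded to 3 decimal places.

test statistic = -1.089

x̄₁=39.818, s₁=7.026, n₁=11
x̄₂=43.000, s₂=6.289, n₂=10
s_p² = [10·7.026² + 9·6.289²]/19 = 44.7177
SE = √(s_p²·(1/11+1/10)) = 2.9218
t = (39.818−43.000)/2.9218 = -1.0890
df = 19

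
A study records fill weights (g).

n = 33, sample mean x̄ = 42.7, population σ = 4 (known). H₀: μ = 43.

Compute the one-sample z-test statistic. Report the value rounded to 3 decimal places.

SE = σ/√n = 4/√33 = 0.6963
z = (x̄−μ₀)/SE = (42.7−43)/0.6963 = -0.4308

test statistic = -0.431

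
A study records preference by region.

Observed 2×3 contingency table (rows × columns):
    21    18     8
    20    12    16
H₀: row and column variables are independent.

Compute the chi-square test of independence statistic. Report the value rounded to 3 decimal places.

test statistic = 3.881

Row totals [47, 48], col totals [41, 30, 24], n=95
χ² = (21−20.28)²/20.28 + (18−14.84)²/14.84 + (8−11.87)²/11.87 + (20−20.72)²/20.72 + (12−15.16)²/15.16 + (16−12.13)²/12.13 = 3.8810
df = 2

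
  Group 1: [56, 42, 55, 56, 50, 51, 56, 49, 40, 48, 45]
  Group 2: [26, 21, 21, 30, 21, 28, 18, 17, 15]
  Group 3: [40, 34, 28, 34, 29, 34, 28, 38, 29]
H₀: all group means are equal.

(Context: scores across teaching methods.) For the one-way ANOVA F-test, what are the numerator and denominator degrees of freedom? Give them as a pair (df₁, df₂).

k = 3 groups, N = 29 total
df = (k−1, N−k) = (3−1, 29−3) = (2, 26)

degrees of freedom = [2, 26]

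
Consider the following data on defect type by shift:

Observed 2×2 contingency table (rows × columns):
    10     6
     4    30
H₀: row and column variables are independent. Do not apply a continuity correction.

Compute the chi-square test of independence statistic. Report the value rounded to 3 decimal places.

test statistic = 13.892

Row totals [16, 34], col totals [14, 36], n=50
χ² = (10−4.48)²/4.48 + (6−11.52)²/11.52 + (4−9.52)²/9.52 + (30−24.48)²/24.48 = 13.8918
df = 1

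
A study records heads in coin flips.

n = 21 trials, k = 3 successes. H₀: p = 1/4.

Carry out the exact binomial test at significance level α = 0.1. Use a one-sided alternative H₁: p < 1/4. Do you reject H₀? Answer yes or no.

Exact binomial: n=21, k=3, p₀=1/4=0.2500
P(X≤3) from Σ C(n,i)·p₀^i·(1−p₀)^(n−i)
p-value (one-sided, H₁ less) = 0.19168
At α=0.1: p ≥ α → fail to reject H₀

reject H₀: no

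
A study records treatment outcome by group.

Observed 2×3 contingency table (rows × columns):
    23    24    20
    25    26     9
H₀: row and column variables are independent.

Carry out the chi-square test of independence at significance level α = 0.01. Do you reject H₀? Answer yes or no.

Row totals [67, 60], col totals [48, 50, 29], n=127
χ² = (23−25.32)²/25.32 + (24−26.38)²/26.38 + (20−15.30)²/15.30 + (25−22.68)²/22.68 + (26−23.62)²/23.62 + (9−13.70)²/13.70 = 3.9620
df = 2
p-value (upper-tail) = 0.13793
At α=0.01: p ≥ α → fail to reject H₀

reject H₀: no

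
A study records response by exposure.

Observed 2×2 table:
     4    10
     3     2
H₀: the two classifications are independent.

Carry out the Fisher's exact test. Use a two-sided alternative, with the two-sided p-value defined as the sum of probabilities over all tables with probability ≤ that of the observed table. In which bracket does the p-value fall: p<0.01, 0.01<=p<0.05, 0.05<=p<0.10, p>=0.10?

p-value bracket: p>=0.10

Margins: r₁=14, r₂=5, c₁=7, c₂=12, n=19
p_obs = C(14,4)·C(5,3)/C(19,7); sum pmf over tables with pmf ≤ p_obs
p-value (two-sided) = 0.30470
→ bracket: p>=0.10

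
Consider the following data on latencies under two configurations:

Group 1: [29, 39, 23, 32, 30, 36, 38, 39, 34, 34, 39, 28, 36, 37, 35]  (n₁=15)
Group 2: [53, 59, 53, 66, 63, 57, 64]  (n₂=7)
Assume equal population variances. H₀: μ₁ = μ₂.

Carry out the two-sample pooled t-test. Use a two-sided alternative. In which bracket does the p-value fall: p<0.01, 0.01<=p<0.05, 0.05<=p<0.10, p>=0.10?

p-value bracket: p<0.01

x̄₁=33.933, s₁=4.713, n₁=15
x̄₂=59.286, s₂=5.251, n₂=7
s_p² = [14·4.713² + 6·5.251²]/20 = 23.8181
SE = √(s_p²·(1/15+1/7)) = 2.2339
t = (33.933−59.286)/2.2339 = -11.3488
df = 20
p-value (two-sided) = 0.00000
→ bracket: p<0.01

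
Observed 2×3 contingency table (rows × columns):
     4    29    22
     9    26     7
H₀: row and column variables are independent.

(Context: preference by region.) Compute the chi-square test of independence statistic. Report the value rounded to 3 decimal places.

Row totals [55, 42], col totals [13, 55, 29], n=97
χ² = (4−7.37)²/7.37 + (29−31.19)²/31.19 + (22−16.44)²/16.44 + (9−5.63)²/5.63 + (26−23.81)²/23.81 + (7−12.56)²/12.56 = 8.2513
df = 2

test statistic = 8.251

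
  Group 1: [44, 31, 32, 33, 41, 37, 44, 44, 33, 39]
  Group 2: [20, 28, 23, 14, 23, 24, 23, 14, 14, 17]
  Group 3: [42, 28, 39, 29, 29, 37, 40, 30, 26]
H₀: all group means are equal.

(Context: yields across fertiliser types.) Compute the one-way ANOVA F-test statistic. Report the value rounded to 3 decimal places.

test statistic = 28.672

Group means [37.80, 20.00, 33.33], grand mean 30.276
SSB = Σnᵢ(x̄ᵢ−x̄)² = 1706.193; SSW = ΣΣ(x−x̄ᵢ)² = 773.600
MSB = 1706.193/2 = 853.0966; MSW = 773.600/26 = 29.7538
F = MSB/MSW = 28.6718
df = (2, 26)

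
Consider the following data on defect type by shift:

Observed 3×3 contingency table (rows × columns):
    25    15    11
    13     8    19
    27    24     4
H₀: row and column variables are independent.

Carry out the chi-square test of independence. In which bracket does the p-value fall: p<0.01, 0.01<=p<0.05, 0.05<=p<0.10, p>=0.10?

Row totals [51, 40, 55], col totals [65, 47, 34], n=146
χ² = (25−22.71)²/22.71 + (15−16.42)²/16.42 + (11−11.88)²/11.88 + (13−17.81)²/17.81 + (8−12.88)²/12.88 + (19−9.32)²/9.32 + (27−24.49)²/24.49 + (24−17.71)²/17.71 + (4−12.81)²/12.81 = 22.1869
df = 4
p-value (upper-tail) = 0.00018
→ bracket: p<0.01

p-value bracket: p<0.01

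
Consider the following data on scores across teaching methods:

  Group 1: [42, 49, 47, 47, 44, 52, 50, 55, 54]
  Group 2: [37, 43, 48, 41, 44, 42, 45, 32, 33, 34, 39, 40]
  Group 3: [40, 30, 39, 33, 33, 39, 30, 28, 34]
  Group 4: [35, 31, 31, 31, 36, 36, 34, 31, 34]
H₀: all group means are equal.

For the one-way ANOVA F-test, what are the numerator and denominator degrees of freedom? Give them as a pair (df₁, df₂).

k = 4 groups, N = 39 total
df = (k−1, N−k) = (4−1, 39−4) = (3, 35)

degrees of freedom = [3, 35]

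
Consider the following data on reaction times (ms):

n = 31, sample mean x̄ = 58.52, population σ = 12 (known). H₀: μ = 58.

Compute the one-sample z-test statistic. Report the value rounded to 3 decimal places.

SE = σ/√n = 12/√31 = 2.1553
z = (x̄−μ₀)/SE = (58.52−58)/2.1553 = 0.2413

test statistic = 0.241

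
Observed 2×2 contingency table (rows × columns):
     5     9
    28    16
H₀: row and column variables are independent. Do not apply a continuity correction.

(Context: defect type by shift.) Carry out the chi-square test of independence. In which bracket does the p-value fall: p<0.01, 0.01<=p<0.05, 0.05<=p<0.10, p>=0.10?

p-value bracket: 0.05<=p<0.10

Row totals [14, 44], col totals [33, 25], n=58
χ² = (5−7.97)²/7.97 + (9−6.03)²/6.03 + (28−25.03)²/25.03 + (16−18.97)²/18.97 = 3.3764
df = 1
p-value (upper-tail) = 0.06614
→ bracket: 0.05<=p<0.10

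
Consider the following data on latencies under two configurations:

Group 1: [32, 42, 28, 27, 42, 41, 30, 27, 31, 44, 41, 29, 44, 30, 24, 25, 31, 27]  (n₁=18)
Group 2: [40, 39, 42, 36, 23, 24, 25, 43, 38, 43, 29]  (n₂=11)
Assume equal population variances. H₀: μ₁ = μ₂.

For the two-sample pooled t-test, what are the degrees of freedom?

df = n₁ + n₂ − 2 = 18 + 11 − 2 = 27

degrees of freedom = 27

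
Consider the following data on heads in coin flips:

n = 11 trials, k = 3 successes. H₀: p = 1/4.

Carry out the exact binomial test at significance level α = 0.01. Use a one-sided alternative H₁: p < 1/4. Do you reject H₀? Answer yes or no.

Exact binomial: n=11, k=3, p₀=1/4=0.2500
P(X≤3) from Σ C(n,i)·p₀^i·(1−p₀)^(n−i)
p-value (one-sided, H₁ less) = 0.71330
At α=0.01: p ≥ α → fail to reject H₀

reject H₀: no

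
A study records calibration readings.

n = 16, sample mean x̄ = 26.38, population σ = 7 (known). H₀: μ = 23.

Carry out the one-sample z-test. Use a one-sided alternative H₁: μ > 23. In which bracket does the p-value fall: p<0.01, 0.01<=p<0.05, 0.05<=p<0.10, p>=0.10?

SE = σ/√n = 7/√16 = 1.7500
z = (x̄−μ₀)/SE = (26.38−23)/1.7500 = 1.9314
p-value (one-sided, H₁ greater) = 0.02672
→ bracket: 0.01<=p<0.05

p-value bracket: 0.01<=p<0.05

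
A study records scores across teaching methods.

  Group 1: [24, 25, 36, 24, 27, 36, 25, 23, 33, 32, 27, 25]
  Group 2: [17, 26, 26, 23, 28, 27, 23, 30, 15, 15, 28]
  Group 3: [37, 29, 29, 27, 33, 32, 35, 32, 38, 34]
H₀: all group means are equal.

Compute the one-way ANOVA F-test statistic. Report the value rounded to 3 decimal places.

Group means [28.08, 23.45, 32.60], grand mean 27.909
SSB = Σnᵢ(x̄ᵢ−x̄)² = 438.683; SSW = ΣΣ(x−x̄ᵢ)² = 664.044
MSB = 438.683/2 = 219.3417; MSW = 664.044/30 = 22.1348
F = MSB/MSW = 9.9094
df = (2, 30)

test statistic = 9.909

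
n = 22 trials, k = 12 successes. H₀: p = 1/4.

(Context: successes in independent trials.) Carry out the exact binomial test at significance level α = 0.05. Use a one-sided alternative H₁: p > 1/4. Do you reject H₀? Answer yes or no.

Exact binomial: n=22, k=12, p₀=1/4=0.2500
P(X≥12) from Σ C(n,i)·p₀^i·(1−p₀)^(n−i)
p-value (one-sided, H₁ greater) = 0.00287
At α=0.05: p < α → reject H₀

reject H₀: yes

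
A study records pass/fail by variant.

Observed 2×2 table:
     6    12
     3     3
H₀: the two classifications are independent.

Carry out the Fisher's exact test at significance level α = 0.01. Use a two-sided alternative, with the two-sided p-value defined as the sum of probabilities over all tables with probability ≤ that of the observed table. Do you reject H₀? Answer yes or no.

Margins: r₁=18, r₂=6, c₁=9, c₂=15, n=24
p_obs = C(18,6)·C(6,3)/C(24,9); sum pmf over tables with pmf ≤ p_obs
p-value (two-sided) = 0.63491
At α=0.01: p ≥ α → fail to reject H₀

reject H₀: no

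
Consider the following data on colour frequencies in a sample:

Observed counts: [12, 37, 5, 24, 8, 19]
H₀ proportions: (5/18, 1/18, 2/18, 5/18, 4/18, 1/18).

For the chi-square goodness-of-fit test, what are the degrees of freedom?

degrees of freedom = 5

df = k − 1 = 6 − 1 = 5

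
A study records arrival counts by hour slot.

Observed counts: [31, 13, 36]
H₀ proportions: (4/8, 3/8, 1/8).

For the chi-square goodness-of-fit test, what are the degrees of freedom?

df = k − 1 = 3 − 1 = 2

degrees of freedom = 2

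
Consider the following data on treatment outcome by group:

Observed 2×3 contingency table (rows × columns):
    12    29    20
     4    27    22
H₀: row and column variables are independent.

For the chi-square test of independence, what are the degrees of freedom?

df = (r−1)(c−1) = (2−1)·(3−1) = 2

degrees of freedom = 2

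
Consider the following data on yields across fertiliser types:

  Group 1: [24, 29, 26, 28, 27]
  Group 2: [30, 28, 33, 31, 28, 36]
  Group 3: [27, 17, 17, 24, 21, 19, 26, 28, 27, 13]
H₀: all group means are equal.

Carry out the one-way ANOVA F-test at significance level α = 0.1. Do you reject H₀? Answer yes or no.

reject H₀: yes

Group means [26.80, 31.00, 21.90], grand mean 25.667
SSB = Σnᵢ(x̄ᵢ−x̄)² = 318.967; SSW = ΣΣ(x−x̄ᵢ)² = 309.700
MSB = 318.967/2 = 159.4833; MSW = 309.700/18 = 17.2056
F = MSB/MSW = 9.2693
df = (2, 18)
p-value (upper-tail) = 0.00171
At α=0.1: p < α → reject H₀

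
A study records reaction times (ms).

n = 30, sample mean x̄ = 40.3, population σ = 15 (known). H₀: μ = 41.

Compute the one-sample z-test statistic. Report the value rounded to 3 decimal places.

test statistic = -0.256

SE = σ/√n = 15/√30 = 2.7386
z = (x̄−μ₀)/SE = (40.3−41)/2.7386 = -0.2556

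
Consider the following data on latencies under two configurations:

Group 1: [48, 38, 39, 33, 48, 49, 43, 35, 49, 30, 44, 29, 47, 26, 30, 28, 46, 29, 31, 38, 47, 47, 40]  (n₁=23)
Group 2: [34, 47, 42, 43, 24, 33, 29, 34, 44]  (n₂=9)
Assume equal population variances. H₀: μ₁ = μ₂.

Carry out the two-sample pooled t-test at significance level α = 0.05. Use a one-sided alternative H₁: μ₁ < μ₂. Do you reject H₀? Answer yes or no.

x̄₁=38.870, s₁=8.019, n₁=23
x̄₂=36.667, s₂=7.714, n₂=9
s_p² = [22·8.019² + 8·7.714²]/30 = 63.0203
SE = √(s_p²·(1/23+1/9)) = 3.1213
t = (38.870−36.667)/3.1213 = 0.7058
df = 30
p-value (one-sided, H₁ less) = 0.75711
At α=0.05: p ≥ α → fail to reject H₀

reject H₀: no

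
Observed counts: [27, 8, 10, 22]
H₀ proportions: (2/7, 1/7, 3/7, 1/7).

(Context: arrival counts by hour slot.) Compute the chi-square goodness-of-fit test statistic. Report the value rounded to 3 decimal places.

n = 67; E_i = n·p_i = [19.14, 9.57, 28.71, 9.57]
χ² = (27−19.14)²/19.14 + (8−9.57)²/9.57 + (10−28.71)²/28.71 + (22−9.57)²/9.57 = 31.8184
df = 3

test statistic = 31.818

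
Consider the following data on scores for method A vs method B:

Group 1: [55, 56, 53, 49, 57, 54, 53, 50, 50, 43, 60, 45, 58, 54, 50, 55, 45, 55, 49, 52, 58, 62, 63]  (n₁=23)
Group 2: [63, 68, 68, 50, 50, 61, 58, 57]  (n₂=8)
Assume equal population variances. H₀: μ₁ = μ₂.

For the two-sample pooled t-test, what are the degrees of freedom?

df = n₁ + n₂ − 2 = 23 + 8 − 2 = 29

degrees of freedom = 29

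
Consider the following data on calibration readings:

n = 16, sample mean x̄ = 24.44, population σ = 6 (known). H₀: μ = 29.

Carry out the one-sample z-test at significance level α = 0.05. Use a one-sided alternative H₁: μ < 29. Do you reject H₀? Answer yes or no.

SE = σ/√n = 6/√16 = 1.5000
z = (x̄−μ₀)/SE = (24.44−29)/1.5000 = -3.0400
p-value (one-sided, H₁ less) = 0.00118
At α=0.05: p < α → reject H₀

reject H₀: yes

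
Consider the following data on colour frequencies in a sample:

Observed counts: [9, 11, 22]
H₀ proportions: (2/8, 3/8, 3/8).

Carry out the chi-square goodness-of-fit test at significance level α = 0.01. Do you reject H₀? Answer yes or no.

n = 42; E_i = n·p_i = [10.50, 15.75, 15.75]
χ² = (9−10.50)²/10.50 + (11−15.75)²/15.75 + (22−15.75)²/15.75 = 4.1270
df = 2
p-value (upper-tail) = 0.12701
At α=0.01: p ≥ α → fail to reject H₀

reject H₀: no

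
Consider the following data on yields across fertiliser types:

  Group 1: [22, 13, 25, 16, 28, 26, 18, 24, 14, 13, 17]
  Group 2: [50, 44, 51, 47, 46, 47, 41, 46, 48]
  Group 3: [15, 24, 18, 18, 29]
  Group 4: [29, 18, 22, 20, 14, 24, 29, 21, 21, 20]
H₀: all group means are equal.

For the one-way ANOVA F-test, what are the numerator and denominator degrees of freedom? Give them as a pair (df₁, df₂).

k = 4 groups, N = 35 total
df = (k−1, N−k) = (4−1, 35−4) = (3, 31)

degrees of freedom = [3, 31]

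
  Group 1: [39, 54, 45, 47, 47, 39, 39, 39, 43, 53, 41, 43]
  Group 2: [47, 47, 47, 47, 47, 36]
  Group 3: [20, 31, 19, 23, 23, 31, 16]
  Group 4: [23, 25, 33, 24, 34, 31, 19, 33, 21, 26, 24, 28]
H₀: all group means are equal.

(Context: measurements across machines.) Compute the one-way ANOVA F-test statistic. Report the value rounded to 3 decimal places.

Group means [44.08, 45.17, 23.29, 26.75], grand mean 34.703
SSB = Σnᵢ(x̄ᵢ−x̄)² = 3384.301; SSW = ΣΣ(x−x̄ᵢ)² = 889.429
MSB = 3384.301/3 = 1128.1004; MSW = 889.429/33 = 26.9524
F = MSB/MSW = 41.8553
df = (3, 33)

test statistic = 41.855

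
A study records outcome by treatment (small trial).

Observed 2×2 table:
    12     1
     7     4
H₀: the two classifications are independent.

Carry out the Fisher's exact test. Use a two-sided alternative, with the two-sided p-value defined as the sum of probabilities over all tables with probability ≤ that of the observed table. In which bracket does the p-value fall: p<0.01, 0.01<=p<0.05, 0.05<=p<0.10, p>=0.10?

p-value bracket: p>=0.10

Margins: r₁=13, r₂=11, c₁=19, c₂=5, n=24
p_obs = C(13,12)·C(11,7)/C(24,19); sum pmf over tables with pmf ≤ p_obs
p-value (two-sided) = 0.14208
→ bracket: p>=0.10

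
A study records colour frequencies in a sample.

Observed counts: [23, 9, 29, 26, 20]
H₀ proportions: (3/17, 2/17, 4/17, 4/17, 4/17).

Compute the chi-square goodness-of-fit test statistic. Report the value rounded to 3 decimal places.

test statistic = 3.593

n = 107; E_i = n·p_i = [18.88, 12.59, 25.18, 25.18, 25.18]
χ² = (23−18.88)²/18.88 + (9−12.59)²/12.59 + (29−25.18)²/25.18 + (26−25.18)²/25.18 + (20−25.18)²/25.18 = 3.5927
df = 4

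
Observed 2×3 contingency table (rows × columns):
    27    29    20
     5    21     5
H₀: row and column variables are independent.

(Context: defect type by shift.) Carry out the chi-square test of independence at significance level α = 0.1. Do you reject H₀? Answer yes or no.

Row totals [76, 31], col totals [32, 50, 25], n=107
χ² = (27−22.73)²/22.73 + (29−35.51)²/35.51 + (20−17.76)²/17.76 + (5−9.27)²/9.27 + (21−14.49)²/14.49 + (5−7.24)²/7.24 = 7.8721
df = 2
p-value (upper-tail) = 0.01953
At α=0.1: p < α → reject H₀

reject H₀: yes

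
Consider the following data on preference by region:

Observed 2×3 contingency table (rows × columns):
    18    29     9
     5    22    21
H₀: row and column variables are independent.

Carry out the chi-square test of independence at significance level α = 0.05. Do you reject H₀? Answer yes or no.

reject H₀: yes

Row totals [56, 48], col totals [23, 51, 30], n=104
χ² = (18−12.38)²/12.38 + (29−27.46)²/27.46 + (9−16.15)²/16.15 + (5−10.62)²/10.62 + (22−23.54)²/23.54 + (21−13.85)²/13.85 = 12.5676
df = 2
p-value (upper-tail) = 0.00187
At α=0.05: p < α → reject H₀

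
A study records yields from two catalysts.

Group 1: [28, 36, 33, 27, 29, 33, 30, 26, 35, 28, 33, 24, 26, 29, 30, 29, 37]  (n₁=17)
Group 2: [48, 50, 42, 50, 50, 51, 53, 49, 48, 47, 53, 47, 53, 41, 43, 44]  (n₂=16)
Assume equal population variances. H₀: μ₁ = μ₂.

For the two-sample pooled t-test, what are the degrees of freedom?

degrees of freedom = 31

df = n₁ + n₂ − 2 = 17 + 16 − 2 = 31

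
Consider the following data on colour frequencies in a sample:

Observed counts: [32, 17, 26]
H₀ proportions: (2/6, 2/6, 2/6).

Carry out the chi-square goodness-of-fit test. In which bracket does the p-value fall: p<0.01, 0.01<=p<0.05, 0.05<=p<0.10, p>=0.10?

p-value bracket: p>=0.10

n = 75; E_i = n·p_i = [25.00, 25.00, 25.00]
χ² = (32−25.00)²/25.00 + (17−25.00)²/25.00 + (26−25.00)²/25.00 = 4.5600
df = 2
p-value (upper-tail) = 0.10228
→ bracket: p>=0.10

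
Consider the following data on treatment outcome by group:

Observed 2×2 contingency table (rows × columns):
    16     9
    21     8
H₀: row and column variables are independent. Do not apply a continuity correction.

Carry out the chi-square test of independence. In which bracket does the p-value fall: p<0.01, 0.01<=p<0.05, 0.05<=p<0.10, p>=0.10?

p-value bracket: p>=0.10

Row totals [25, 29], col totals [37, 17], n=54
χ² = (16−17.13)²/17.13 + (9−7.87)²/7.87 + (21−19.87)²/19.87 + (8−9.13)²/9.13 = 0.4406
df = 1
p-value (upper-tail) = 0.50682
→ bracket: p>=0.10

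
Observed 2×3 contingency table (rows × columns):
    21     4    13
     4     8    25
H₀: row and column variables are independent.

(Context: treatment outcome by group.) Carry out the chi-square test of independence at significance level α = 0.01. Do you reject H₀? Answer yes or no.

reject H₀: yes

Row totals [38, 37], col totals [25, 12, 38], n=75
χ² = (21−12.67)²/12.67 + (4−6.08)²/6.08 + (13−19.25)²/19.25 + (4−12.33)²/12.33 + (8−5.92)²/5.92 + (25−18.75)²/18.75 = 16.6724
df = 2
p-value (upper-tail) = 0.00024
At α=0.01: p < α → reject H₀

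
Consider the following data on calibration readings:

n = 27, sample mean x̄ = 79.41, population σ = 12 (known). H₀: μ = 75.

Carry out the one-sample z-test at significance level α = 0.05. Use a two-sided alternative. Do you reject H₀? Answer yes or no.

SE = σ/√n = 12/√27 = 2.3094
z = (x̄−μ₀)/SE = (79.41−75)/2.3094 = 1.9096
p-value (two-sided) = 0.05619
At α=0.05: p ≥ α → fail to reject H₀

reject H₀: no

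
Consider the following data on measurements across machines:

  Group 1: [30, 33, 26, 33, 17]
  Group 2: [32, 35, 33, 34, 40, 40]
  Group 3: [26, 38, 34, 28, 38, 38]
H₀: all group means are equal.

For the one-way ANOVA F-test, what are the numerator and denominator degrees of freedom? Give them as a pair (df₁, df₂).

degrees of freedom = [2, 14]

k = 3 groups, N = 17 total
df = (k−1, N−k) = (3−1, 17−3) = (2, 14)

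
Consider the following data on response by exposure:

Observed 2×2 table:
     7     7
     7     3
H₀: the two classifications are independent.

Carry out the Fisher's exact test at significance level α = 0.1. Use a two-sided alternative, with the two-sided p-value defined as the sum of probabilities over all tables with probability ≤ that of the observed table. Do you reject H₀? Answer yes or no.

reject H₀: no

Margins: r₁=14, r₂=10, c₁=14, c₂=10, n=24
p_obs = C(14,7)·C(10,7)/C(24,14); sum pmf over tables with pmf ≤ p_obs
p-value (two-sided) = 0.42122
At α=0.1: p ≥ α → fail to reject H₀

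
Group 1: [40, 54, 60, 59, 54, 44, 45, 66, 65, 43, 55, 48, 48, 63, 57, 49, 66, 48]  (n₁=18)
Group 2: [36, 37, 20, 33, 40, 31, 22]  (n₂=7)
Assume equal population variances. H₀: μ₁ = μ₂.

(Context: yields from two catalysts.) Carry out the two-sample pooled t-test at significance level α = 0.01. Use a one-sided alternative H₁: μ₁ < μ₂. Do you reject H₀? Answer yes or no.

x̄₁=53.556, s₁=8.361, n₁=18
x̄₂=31.286, s₂=7.610, n₂=7
s_p² = [17·8.361² + 6·7.610²]/23 = 66.7771
SE = √(s_p²·(1/18+1/7)) = 3.6400
t = (53.556−31.286)/3.6400 = 6.1181
df = 23
p-value (one-sided, H₁ less) = 1.00000
At α=0.01: p ≥ α → fail to reject H₀

reject H₀: no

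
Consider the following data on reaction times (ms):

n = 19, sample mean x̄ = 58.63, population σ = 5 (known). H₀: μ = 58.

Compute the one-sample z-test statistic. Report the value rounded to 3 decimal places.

test statistic = 0.549

SE = σ/√n = 5/√19 = 1.1471
z = (x̄−μ₀)/SE = (58.63−58)/1.1471 = 0.5492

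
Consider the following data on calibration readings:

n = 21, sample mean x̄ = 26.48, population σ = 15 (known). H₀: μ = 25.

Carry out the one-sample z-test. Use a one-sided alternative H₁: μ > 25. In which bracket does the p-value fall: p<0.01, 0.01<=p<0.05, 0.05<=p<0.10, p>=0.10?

p-value bracket: p>=0.10

SE = σ/√n = 15/√21 = 3.2733
z = (x̄−μ₀)/SE = (26.48−25)/3.2733 = 0.4521
p-value (one-sided, H₁ greater) = 0.32558
→ bracket: p>=0.10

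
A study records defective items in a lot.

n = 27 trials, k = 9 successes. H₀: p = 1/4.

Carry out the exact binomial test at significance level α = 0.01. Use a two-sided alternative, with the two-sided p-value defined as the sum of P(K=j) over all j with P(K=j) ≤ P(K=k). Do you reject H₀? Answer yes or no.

Exact binomial: n=27, k=9, p₀=1/4=0.2500
P(X=j) = C(n,j)·p₀^j·(1−p₀)^(n−j); p = Σ P(X=j) over j with P(X=j) ≤ P(X=9)
p-value (two-sided) = 0.37237
At α=0.01: p ≥ α → fail to reject H₀

reject H₀: no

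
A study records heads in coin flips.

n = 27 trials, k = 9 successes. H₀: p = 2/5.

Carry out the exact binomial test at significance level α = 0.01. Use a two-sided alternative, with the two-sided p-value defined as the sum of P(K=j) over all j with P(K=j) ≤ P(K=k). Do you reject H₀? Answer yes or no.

reject H₀: no

Exact binomial: n=27, k=9, p₀=2/5=0.4000
P(X=j) = C(n,j)·p₀^j·(1−p₀)^(n−j); p = Σ P(X=j) over j with P(X=j) ≤ P(X=9)
p-value (two-sided) = 0.55886
At α=0.01: p ≥ α → fail to reject H₀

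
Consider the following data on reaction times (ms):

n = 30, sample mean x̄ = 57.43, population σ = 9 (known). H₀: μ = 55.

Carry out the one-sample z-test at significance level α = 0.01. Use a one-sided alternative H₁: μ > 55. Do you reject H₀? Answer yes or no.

reject H₀: no

SE = σ/√n = 9/√30 = 1.6432
z = (x̄−μ₀)/SE = (57.43−55)/1.6432 = 1.4789
p-value (one-sided, H₁ greater) = 0.06959
At α=0.01: p ≥ α → fail to reject H₀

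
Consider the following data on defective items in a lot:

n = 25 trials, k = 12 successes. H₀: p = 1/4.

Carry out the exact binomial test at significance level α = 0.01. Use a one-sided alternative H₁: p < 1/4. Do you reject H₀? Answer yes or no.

Exact binomial: n=25, k=12, p₀=1/4=0.2500
P(X≤12) from Σ C(n,i)·p₀^i·(1−p₀)^(n−i)
p-value (one-sided, H₁ less) = 0.99663
At α=0.01: p ≥ α → fail to reject H₀

reject H₀: no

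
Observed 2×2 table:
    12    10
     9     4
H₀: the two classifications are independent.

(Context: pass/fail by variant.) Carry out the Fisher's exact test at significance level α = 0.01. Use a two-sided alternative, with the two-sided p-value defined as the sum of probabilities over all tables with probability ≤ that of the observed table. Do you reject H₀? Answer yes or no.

Margins: r₁=22, r₂=13, c₁=21, c₂=14, n=35
p_obs = C(22,12)·C(13,9)/C(35,21); sum pmf over tables with pmf ≤ p_obs
p-value (two-sided) = 0.48753
At α=0.01: p ≥ α → fail to reject H₀

reject H₀: no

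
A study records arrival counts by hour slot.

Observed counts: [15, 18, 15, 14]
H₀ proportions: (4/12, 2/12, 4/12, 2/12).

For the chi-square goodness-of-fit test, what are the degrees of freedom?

degrees of freedom = 3

df = k − 1 = 4 − 1 = 3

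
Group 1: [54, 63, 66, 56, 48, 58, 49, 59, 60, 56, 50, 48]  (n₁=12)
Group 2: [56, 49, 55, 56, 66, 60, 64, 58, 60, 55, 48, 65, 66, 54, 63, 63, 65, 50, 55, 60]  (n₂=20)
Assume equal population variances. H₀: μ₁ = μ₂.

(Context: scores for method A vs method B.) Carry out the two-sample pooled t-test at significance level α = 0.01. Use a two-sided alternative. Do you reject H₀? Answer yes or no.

x̄₁=55.583, s₁=5.977, n₁=12
x̄₂=58.400, s₂=5.698, n₂=20
s_p² = [11·5.977² + 19·5.698²]/30 = 33.6572
SE = √(s_p²·(1/12+1/20)) = 2.1184
t = (55.583−58.400)/2.1184 = -1.3296
df = 30
p-value (two-sided) = 0.19367
At α=0.01: p ≥ α → fail to reject H₀

reject H₀: no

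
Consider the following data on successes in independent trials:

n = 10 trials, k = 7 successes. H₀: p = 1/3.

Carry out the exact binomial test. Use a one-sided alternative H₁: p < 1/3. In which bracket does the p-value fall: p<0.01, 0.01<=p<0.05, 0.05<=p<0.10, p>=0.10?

p-value bracket: p>=0.10

Exact binomial: n=10, k=7, p₀=1/3=0.3333
P(X≤7) from Σ C(n,i)·p₀^i·(1−p₀)^(n−i)
p-value (one-sided, H₁ less) = 0.99660
→ bracket: p>=0.10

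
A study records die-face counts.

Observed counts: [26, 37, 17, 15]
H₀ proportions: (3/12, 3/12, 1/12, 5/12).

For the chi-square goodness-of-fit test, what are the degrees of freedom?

df = k − 1 = 4 − 1 = 3

degrees of freedom = 3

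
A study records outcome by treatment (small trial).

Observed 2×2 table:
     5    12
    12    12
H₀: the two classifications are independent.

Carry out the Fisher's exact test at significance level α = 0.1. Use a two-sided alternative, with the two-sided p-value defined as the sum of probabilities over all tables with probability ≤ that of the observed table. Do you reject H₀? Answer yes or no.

Margins: r₁=17, r₂=24, c₁=17, c₂=24, n=41
p_obs = C(17,5)·C(24,12)/C(41,17); sum pmf over tables with pmf ≤ p_obs
p-value (two-sided) = 0.21694
At α=0.1: p ≥ α → fail to reject H₀

reject H₀: no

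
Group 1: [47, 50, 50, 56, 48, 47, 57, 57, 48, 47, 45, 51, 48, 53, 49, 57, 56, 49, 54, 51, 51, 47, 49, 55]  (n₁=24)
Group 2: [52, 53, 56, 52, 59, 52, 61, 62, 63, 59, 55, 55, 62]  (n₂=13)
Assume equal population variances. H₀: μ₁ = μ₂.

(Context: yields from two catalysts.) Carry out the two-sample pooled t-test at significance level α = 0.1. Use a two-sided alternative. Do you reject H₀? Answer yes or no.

reject H₀: yes

x̄₁=50.917, s₁=3.775, n₁=24
x̄₂=57.000, s₂=4.183, n₂=13
s_p² = [23·3.775² + 12·4.183²]/35 = 15.3667
SE = √(s_p²·(1/24+1/13)) = 1.3499
t = (50.917−57.000)/1.3499 = -4.5064
df = 35
p-value (two-sided) = 0.00007
At α=0.1: p < α → reject H₀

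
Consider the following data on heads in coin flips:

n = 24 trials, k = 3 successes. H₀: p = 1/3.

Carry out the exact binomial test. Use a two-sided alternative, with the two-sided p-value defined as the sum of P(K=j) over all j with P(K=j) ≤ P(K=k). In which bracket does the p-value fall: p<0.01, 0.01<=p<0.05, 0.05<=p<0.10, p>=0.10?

p-value bracket: 0.01<=p<0.05

Exact binomial: n=24, k=3, p₀=1/3=0.3333
P(X=j) = C(n,j)·p₀^j·(1−p₀)^(n−j); p = Σ P(X=j) over j with P(X=j) ≤ P(X=3)
p-value (two-sided) = 0.03024
→ bracket: 0.01<=p<0.05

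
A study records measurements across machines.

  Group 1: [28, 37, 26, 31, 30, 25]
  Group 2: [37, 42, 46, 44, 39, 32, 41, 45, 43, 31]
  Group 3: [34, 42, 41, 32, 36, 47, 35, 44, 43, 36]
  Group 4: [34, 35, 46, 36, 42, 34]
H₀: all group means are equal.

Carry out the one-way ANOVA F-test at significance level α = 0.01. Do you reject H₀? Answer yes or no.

Group means [29.50, 40.00, 39.00, 37.83], grand mean 37.312
SSB = Σnᵢ(x̄ᵢ−x̄)² = 468.542; SSW = ΣΣ(x−x̄ᵢ)² = 690.333
MSB = 468.542/3 = 156.1806; MSW = 690.333/28 = 24.6548
F = MSB/MSW = 6.3347
df = (3, 28)
p-value (upper-tail) = 0.00204
At α=0.01: p < α → reject H₀

reject H₀: yes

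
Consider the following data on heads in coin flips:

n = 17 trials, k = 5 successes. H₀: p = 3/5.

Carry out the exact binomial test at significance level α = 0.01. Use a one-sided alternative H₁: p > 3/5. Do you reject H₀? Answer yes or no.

reject H₀: no

Exact binomial: n=17, k=5, p₀=3/5=0.6000
P(X≥5) from Σ C(n,i)·p₀^i·(1−p₀)^(n−i)
p-value (one-sided, H₁ greater) = 0.99748
At α=0.01: p ≥ α → fail to reject H₀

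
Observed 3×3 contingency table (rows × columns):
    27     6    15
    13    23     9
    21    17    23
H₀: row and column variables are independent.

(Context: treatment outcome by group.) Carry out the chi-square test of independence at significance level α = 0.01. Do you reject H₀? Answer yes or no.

reject H₀: yes

Row totals [48, 45, 61], col totals [61, 46, 47], n=154
χ² = (27−19.01)²/19.01 + (6−14.34)²/14.34 + (15−14.65)²/14.65 + (13−17.82)²/17.82 + (23−13.44)²/13.44 + (9−13.73)²/13.73 + (21−24.16)²/24.16 + (17−18.22)²/18.22 + (23−18.62)²/18.62 = 19.4744
df = 4
p-value (upper-tail) = 0.00063
At α=0.01: p < α → reject H₀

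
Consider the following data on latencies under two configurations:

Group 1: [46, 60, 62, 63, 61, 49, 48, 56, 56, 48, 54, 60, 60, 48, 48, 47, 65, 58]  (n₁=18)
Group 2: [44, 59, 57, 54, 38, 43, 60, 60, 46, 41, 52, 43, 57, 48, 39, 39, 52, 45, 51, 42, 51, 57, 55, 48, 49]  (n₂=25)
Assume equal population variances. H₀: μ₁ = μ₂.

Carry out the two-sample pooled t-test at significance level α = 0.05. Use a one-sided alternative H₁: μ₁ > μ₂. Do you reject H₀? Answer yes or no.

x̄₁=54.944, s₁=6.476, n₁=18
x̄₂=49.200, s₂=7.006, n₂=25
s_p² = [17·6.476² + 24·7.006²]/41 = 46.1206
SE = √(s_p²·(1/18+1/25)) = 2.0993
t = (54.944−49.200)/2.0993 = 2.7364
df = 41
p-value (one-sided, H₁ greater) = 0.00457
At α=0.05: p < α → reject H₀

reject H₀: yes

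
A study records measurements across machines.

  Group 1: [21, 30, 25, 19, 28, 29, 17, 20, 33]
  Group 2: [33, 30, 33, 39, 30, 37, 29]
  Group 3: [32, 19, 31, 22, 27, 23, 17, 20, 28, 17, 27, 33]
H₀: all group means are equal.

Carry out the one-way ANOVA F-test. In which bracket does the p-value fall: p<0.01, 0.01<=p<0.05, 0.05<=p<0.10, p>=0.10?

p-value bracket: p<0.01

Group means [24.67, 33.00, 24.67], grand mean 26.750
SSB = Σnᵢ(x̄ᵢ−x̄)² = 364.583; SSW = ΣΣ(x−x̄ᵢ)² = 706.667
MSB = 364.583/2 = 182.2917; MSW = 706.667/25 = 28.2667
F = MSB/MSW = 6.4490
df = (2, 25)
p-value (upper-tail) = 0.00552
→ bracket: p<0.01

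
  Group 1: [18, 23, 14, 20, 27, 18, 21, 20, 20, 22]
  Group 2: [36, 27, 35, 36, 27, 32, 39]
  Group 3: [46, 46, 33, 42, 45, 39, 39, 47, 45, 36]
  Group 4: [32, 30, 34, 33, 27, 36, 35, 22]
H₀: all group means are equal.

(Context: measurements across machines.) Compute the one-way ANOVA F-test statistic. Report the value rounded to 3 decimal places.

Group means [20.30, 33.14, 41.80, 31.12], grand mean 31.486
SSB = Σnᵢ(x̄ᵢ−x̄)² = 2335.311; SSW = ΣΣ(x−x̄ᵢ)² = 599.432
MSB = 2335.311/3 = 778.4369; MSW = 599.432/31 = 19.3365
F = MSB/MSW = 40.2573
df = (3, 31)

test statistic = 40.257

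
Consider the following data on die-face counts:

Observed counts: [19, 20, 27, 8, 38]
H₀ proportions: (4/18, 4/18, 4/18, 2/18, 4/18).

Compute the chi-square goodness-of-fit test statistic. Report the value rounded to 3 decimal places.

n = 112; E_i = n·p_i = [24.89, 24.89, 24.89, 12.44, 24.89]
χ² = (19−24.89)²/24.89 + (20−24.89)²/24.89 + (27−24.89)²/24.89 + (8−12.44)²/12.44 + (38−24.89)²/24.89 = 11.0268
df = 4

test statistic = 11.027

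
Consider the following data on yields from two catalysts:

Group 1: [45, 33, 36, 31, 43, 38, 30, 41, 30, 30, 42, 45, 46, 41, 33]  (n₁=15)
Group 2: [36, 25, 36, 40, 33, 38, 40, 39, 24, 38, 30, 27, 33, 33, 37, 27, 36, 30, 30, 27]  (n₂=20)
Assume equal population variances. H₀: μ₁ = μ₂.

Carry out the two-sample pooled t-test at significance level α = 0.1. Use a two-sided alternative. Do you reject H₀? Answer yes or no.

reject H₀: yes

x̄₁=37.600, s₁=6.057, n₁=15
x̄₂=32.950, s₂=5.165, n₂=20
s_p² = [14·6.057² + 19·5.165²]/33 = 30.9258
SE = √(s_p²·(1/15+1/20)) = 1.8995
t = (37.600−32.950)/1.8995 = 2.4480
df = 33
p-value (two-sided) = 0.01985
At α=0.1: p < α → reject H₀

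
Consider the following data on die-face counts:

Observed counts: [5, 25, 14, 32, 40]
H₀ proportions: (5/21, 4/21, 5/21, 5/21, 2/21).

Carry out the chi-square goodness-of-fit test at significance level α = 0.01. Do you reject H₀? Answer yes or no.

n = 116; E_i = n·p_i = [27.62, 22.10, 27.62, 27.62, 11.05]
χ² = (5−27.62)²/27.62 + (25−22.10)²/22.10 + (14−27.62)²/27.62 + (32−27.62)²/27.62 + (40−11.05)²/11.05 = 102.1918
df = 4
p-value (upper-tail) = 0.00000
At α=0.01: p < α → reject H₀

reject H₀: yes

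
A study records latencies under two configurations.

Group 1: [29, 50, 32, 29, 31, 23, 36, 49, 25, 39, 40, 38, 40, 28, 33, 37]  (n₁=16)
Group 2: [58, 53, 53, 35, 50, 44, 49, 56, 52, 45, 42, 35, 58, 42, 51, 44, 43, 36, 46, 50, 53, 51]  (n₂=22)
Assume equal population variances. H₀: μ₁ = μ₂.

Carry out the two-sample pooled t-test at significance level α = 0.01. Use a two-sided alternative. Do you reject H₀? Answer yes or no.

reject H₀: yes

x̄₁=34.938, s₁=7.724, n₁=16
x̄₂=47.545, s₂=6.906, n₂=22
s_p² = [15·7.724² + 21·6.906²]/36 = 52.6776
SE = √(s_p²·(1/16+1/22)) = 2.3847
t = (34.938−47.545)/2.3847 = -5.2870
df = 36
p-value (two-sided) = 0.00001
At α=0.01: p < α → reject H₀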